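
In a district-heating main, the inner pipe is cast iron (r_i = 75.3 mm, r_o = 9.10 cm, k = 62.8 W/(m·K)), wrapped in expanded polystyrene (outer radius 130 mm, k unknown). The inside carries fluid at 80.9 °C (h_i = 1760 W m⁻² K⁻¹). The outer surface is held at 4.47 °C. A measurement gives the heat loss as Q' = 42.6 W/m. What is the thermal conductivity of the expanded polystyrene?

k = 0.0317 W/m·K

ΣR = ΔT/Q' = |80.9 − 4.47|/42.6 = 1.794 m·K/W
Known resistances:
  R'_conv,in = 1/(2πr h) = 1/(2π·0.0753·1760) = 0.001201 m·K/W
  R'_cast iron = ln(0.0910/0.0753)/(2πk) = 0.1894/(2π·62.8) = 4.799×10^-4 m·K/W
R_expanded polystyrene = ΣR − ΣR_known = 1.794 − 0.001681 = 1.792 m·K/W
ln(r₂/r₁)/(2πk) = 1.792 ⇒ k = 0.3567/(2π·1.792) = 0.0317 W/m·K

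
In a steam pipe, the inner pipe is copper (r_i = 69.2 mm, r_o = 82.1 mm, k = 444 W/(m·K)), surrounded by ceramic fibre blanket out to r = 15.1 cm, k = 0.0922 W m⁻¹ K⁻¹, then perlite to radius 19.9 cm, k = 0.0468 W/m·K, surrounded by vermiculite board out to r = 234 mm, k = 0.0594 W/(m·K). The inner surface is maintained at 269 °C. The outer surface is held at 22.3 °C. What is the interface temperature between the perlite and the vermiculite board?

Resistance network (inner→outer):
  R'_copper = ln(0.0821/0.0692)/(2πk) = 0.1709/(2π·444) = 6.127×10^-5 m·K/W
  R'_ceramic fibre blanket = ln(0.151/0.0821)/(2πk) = 0.6093/(2π·0.0922) = 1.052 m·K/W
  R'_perlite = ln(0.199/0.151)/(2πk) = 0.2760/(2π·0.0468) = 0.9387 m·K/W
  R'_vermiculite board = ln(0.234/0.199)/(2πk) = 0.1620/(2π·0.0594) = 0.4341 m·K/W
ΣR = 6.127×10^-5 + 1.052 + 0.9387 + 0.4341 = 2.425 m·K/W
Q' = ΔT/ΣR = (269 °C − 22.3 °C)/2.425 = 101.7 W/m
From the inner boundary to the perlite/vermiculite board interface, ΣR_partial = 1.991 m·K/W.
T_interface = T_in − Q'·ΣR_partial = 269 °C − (101.7)(1.991) = 66.5 °C

T = 66.5 °C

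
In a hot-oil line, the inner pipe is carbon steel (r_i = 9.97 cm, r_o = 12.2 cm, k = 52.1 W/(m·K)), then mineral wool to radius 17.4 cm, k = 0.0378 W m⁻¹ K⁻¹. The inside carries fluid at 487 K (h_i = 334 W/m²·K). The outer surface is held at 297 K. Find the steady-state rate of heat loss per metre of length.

Q' = 127 W/m

Series thermal resistances, inner to outer:
  R'_conv,in = 1/(2πr h) = 1/(2π·0.0997·334) = 0.004779 m·K/W
  R'_carbon steel = ln(0.122/0.0997)/(2πk) = 0.2019/(2π·52.1) = 6.166×10^-4 m·K/W
  R'_mineral wool = ln(0.174/0.122)/(2πk) = 0.3550/(2π·0.0378) = 1.495 m·K/W
ΣR = 0.004779 + 6.166×10^-4 + 1.495 = 1.500 m·K/W
Q' = ΔT/ΣR = (487 K − 297 K)/1.500 = 127 W/m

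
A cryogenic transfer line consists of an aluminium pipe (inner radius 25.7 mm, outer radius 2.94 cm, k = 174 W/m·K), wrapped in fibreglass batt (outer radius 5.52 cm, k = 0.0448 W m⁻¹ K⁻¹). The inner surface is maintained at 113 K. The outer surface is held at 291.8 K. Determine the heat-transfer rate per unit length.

Q' = 79.9 W/m

Resistance network (inner→outer):
  R'_aluminium = ln(0.0294/0.0257)/(2πk) = 0.1345/(2π·174) = 1.230×10^-4 m·K/W
  R'_fibreglass batt = ln(0.0552/0.0294)/(2πk) = 0.6300/(2π·0.0448) = 2.238 m·K/W
ΣR = 1.230×10^-4 + 2.238 = 2.238 m·K/W
Q' = ΔT/ΣR = (113 K − 291.8 K)/2.238 = -79.9 W/m
(Negative Q' ⇒ heat flows inward; heat gain = 79.9 W/m.)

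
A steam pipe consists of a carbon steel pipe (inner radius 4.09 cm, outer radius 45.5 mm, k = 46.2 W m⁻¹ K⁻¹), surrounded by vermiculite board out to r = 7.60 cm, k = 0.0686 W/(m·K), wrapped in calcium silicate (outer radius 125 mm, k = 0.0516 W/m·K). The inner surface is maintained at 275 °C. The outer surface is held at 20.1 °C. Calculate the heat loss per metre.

Q' = 93.5 W/m

Series thermal resistances, inner to outer:
  R'_carbon steel = ln(0.0455/0.0409)/(2πk) = 0.1066/(2π·46.2) = 3.672×10^-4 m·K/W
  R'_vermiculite board = ln(0.0760/0.0455)/(2πk) = 0.5130/(2π·0.0686) = 1.190 m·K/W
  R'_calcium silicate = ln(0.125/0.0760)/(2πk) = 0.4976/(2π·0.0516) = 1.535 m·K/W
ΣR = 3.672×10^-4 + 1.190 + 1.535 = 2.725 m·K/W
Q' = ΔT/ΣR = (275 °C − 20.1 °C)/2.725 = 93.5 W/m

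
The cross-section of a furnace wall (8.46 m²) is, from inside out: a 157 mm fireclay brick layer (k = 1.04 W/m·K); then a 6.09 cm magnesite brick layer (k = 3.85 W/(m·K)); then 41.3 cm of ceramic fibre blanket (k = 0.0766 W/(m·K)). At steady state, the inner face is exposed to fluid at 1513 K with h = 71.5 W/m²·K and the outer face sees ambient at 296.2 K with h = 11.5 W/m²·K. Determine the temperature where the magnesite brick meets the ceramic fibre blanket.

Treat each layer as a resistance in series:
  R_conv,in = 1/(hA) = 1/(71.5·8.46) = 0.001653 K/W
  R_fireclay brick = L/(kA) = 0.157/(1.04·8.46) = 0.01784 K/W
  R_magnesite brick = L/(kA) = 0.0609/(3.85·8.46) = 0.001870 K/W
  R_ceramic fibre blanket = L/(kA) = 0.413/(0.0766·8.46) = 0.6373 K/W
  R_conv,out = 1/(hA) = 1/(11.5·8.46) = 0.01028 K/W
ΣR = 0.001653 + 0.01784 + 0.001870 + 0.6373 + 0.01028 = 0.6689 K/W
Q = ΔT/ΣR = (1513 K − 296.2 K)/0.6689 = 1819 W
From the inner boundary to the magnesite brick/ceramic fibre blanket interface, ΣR_partial = 0.02136 K/W.
T_interface = T_in − Q·ΣR_partial = 1513 K − (1819)(0.02136) = 1474 K

T = 1474 K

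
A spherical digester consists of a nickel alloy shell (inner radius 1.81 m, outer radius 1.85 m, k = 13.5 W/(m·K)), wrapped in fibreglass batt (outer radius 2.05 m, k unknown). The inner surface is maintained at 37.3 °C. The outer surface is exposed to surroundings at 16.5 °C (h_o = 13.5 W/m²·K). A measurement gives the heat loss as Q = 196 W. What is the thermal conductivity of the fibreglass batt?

k = 0.0401 W/m·K

ΣR = ΔT/Q = |37.3 − 16.5|/196 = 0.1061 K/W
Known resistances:
  R_nickel alloy = (1/1.81 − 1/1.85)/(4πk) = 0.01195/(4π·13.5) = 7.042×10^-5 K/W
  R_conv,out = 1/(4πr²h) = 1/(4π·2.05²·13.5) = 0.001403 K/W
R_fibreglass batt = ΣR − ΣR_known = 0.1061 − 0.001473 = 0.1046 K/W
(1/r₁−1/r₂)/(4πk) = 0.1046 ⇒ k = 0.05274/(4π·0.1046) = 0.0401 W/m·K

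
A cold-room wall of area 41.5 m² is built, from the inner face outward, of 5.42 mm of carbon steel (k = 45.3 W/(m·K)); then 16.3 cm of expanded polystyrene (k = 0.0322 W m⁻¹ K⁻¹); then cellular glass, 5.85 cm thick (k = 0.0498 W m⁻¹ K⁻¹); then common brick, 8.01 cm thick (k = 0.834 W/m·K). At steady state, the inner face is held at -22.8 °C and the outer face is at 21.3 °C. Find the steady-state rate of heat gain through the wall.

Resistance network (inner→outer):
  R_carbon steel = L/(kA) = 0.00542/(45.3·41.5) = 2.883×10^-6 K/W
  R_expanded polystyrene = L/(kA) = 0.163/(0.0322·41.5) = 0.1220 K/W
  R_cellular glass = L/(kA) = 0.0585/(0.0498·41.5) = 0.02831 K/W
  R_common brick = L/(kA) = 0.0801/(0.834·41.5) = 0.002314 K/W
ΣR = 2.883×10^-6 + 0.1220 + 0.02831 + 0.002314 = 0.1526 K/W
Q = ΔT/ΣR = (-22.8 °C − 21.3 °C)/0.1526 = -289 W
(Negative Q ⇒ heat flows inward; heat gain = 289 W.)

Q = 289 W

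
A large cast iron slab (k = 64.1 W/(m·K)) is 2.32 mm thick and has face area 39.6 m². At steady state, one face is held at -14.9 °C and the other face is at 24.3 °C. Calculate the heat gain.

Q = kA·ΔT/L = 64.1 × 39.6 × |-14.9 °C − 24.3 °C| / 0.00232 = 4.29×10^7 W

Q = 4.29×10^7 W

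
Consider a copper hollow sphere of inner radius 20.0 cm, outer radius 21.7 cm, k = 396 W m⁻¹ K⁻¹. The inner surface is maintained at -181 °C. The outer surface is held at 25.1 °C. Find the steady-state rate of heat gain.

Q = 4πk·ΔT/(1/r₁ − 1/r₂) = 4π × 396 × 206.1 / (1/0.200 − 1/0.217) = 2.62×10^6 W

Q = 2.62×10^6 W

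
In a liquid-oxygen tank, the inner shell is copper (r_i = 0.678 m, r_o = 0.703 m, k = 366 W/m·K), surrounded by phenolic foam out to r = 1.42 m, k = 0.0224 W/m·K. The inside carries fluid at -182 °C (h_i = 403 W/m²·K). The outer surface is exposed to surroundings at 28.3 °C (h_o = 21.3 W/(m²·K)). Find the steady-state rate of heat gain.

Resistance network (inner→outer):
  R_conv,in = 1/(4πr²h) = 1/(4π·0.678²·403) = 4.296×10^-4 K/W
  R_copper = (1/0.678 − 1/0.703)/(4πk) = 0.05245/(4π·366) = 1.140×10^-5 K/W
  R_phenolic foam = (1/0.703 − 1/1.42)/(4πk) = 0.7182/(4π·0.0224) = 2.552 K/W
  R_conv,out = 1/(4πr²h) = 1/(4π·1.42²·21.3) = 0.001853 K/W
ΣR = 4.296×10^-4 + 1.140×10^-5 + 2.552 + 0.001853 = 2.554 K/W
Q = ΔT/ΣR = (-182 °C − 28.3 °C)/2.554 = -82.3 W
(Negative Q ⇒ heat flows inward; heat gain = 82.3 W.)

Q = 82.3 W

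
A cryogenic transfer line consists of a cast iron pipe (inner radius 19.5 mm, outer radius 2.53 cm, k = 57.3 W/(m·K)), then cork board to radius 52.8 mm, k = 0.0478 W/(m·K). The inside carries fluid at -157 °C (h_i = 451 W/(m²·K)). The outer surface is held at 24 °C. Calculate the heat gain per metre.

Resistance network (inner→outer):
  R'_conv,in = 1/(2πr h) = 1/(2π·0.0195·451) = 0.01810 m·K/W
  R'_cast iron = ln(0.0253/0.0195)/(2πk) = 0.2604/(2π·57.3) = 7.233×10^-4 m·K/W
  R'_cork board = ln(0.0528/0.0253)/(2πk) = 0.7357/(2π·0.0478) = 2.450 m·K/W
ΣR = 0.01810 + 7.233×10^-4 + 2.450 = 2.469 m·K/W
Q' = ΔT/ΣR = (-157 °C − 24 °C)/2.469 = -73.3 W/m
(Negative Q' ⇒ heat flows inward; heat gain = 73.3 W/m.)

Q' = 73.3 W/m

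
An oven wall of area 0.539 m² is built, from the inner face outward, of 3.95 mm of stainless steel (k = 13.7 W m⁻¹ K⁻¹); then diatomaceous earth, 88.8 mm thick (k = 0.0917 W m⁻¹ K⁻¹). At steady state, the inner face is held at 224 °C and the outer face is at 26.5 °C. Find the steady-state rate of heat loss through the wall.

Series thermal resistances, inner to outer:
  R_stainless steel = L/(kA) = 0.00395/(13.7·0.539) = 5.349×10^-4 K/W
  R_diatomaceous earth = L/(kA) = 0.0888/(0.0917·0.539) = 1.797 K/W
ΣR = 5.349×10^-4 + 1.797 = 1.798 K/W
Q = ΔT/ΣR = (224 °C − 26.5 °C)/1.798 = 110 W

Q = 110 W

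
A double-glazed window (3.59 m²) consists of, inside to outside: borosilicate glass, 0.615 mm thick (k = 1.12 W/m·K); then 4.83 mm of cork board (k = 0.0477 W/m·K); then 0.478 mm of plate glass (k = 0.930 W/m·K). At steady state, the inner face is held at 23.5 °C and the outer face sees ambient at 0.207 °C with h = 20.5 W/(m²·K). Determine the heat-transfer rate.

Resistance network (inner→outer):
  R_borosilicate glass = L/(kA) = 6.15×10^-4/(1.12·3.59) = 1.530×10^-4 K/W
  R_cork board = L/(kA) = 0.00483/(0.0477·3.59) = 0.02821 K/W
  R_plate glass = L/(kA) = 4.78×10^-4/(0.930·3.59) = 1.432×10^-4 K/W
  R_conv,out = 1/(hA) = 1/(20.5·3.59) = 0.01359 K/W
ΣR = 1.530×10^-4 + 0.02821 + 1.432×10^-4 + 0.01359 = 0.04210 K/W
Q = ΔT/ΣR = (23.5 °C − 0.207 °C)/0.04210 = 553 W

Q = 553 W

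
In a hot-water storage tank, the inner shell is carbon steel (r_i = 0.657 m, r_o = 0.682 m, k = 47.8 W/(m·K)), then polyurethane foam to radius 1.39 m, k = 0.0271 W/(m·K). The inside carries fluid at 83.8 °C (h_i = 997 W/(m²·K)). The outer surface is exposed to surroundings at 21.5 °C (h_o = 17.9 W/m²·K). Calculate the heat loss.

Series thermal resistances, inner to outer:
  R_conv,in = 1/(4πr²h) = 1/(4π·0.657²·997) = 1.849×10^-4 K/W
  R_carbon steel = (1/0.657 − 1/0.682)/(4πk) = 0.05579/(4π·47.8) = 9.289×10^-5 K/W
  R_polyurethane foam = (1/0.682 − 1/1.39)/(4πk) = 0.7469/(4π·0.0271) = 2.193 K/W
  R_conv,out = 1/(4πr²h) = 1/(4π·1.39²·17.9) = 0.002301 K/W
ΣR = 1.849×10^-4 + 9.289×10^-5 + 2.193 + 0.002301 = 2.196 K/W
Q = ΔT/ΣR = (83.8 °C − 21.5 °C)/2.196 = 28.4 W

Q = 28.4 W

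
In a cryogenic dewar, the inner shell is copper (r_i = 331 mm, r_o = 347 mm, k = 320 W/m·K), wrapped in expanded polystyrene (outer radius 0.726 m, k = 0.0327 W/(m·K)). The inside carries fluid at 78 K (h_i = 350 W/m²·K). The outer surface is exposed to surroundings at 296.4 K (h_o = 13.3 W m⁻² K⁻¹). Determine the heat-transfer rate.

Treat each layer as a resistance in series:
  R_conv,in = 1/(4πr²h) = 1/(4π·0.331²·350) = 0.002075 K/W
  R_copper = (1/0.331 − 1/0.347)/(4πk) = 0.1393/(4π·320) = 3.464×10^-5 K/W
  R_expanded polystyrene = (1/0.347 − 1/0.726)/(4πk) = 1.504/(4π·0.0327) = 3.661 K/W
  R_conv,out = 1/(4πr²h) = 1/(4π·0.726²·13.3) = 0.01135 K/W
ΣR = 0.002075 + 3.464×10^-5 + 3.661 + 0.01135 = 3.674 K/W
Q = ΔT/ΣR = (78 K − 296.4 K)/3.674 = -59.4 W
(Negative Q ⇒ heat flows inward; heat gain = 59.4 W.)

Q = 59.4 W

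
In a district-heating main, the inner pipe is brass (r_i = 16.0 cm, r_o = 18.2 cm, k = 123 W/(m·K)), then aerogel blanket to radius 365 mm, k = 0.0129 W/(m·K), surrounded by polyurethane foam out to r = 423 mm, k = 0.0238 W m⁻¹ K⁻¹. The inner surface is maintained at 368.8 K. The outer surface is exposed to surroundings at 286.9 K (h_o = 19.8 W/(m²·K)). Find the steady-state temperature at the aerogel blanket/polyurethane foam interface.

T = 295.5 K

Resistance network (inner→outer):
  R'_brass = ln(0.182/0.160)/(2πk) = 0.1288/(2π·123) = 1.667×10^-4 m·K/W
  R'_aerogel blanket = ln(0.365/0.182)/(2πk) = 0.6959/(2π·0.0129) = 8.586 m·K/W
  R'_polyurethane foam = ln(0.423/0.365)/(2πk) = 0.1475/(2π·0.0238) = 0.9862 m·K/W
  R'_conv,out = 1/(2πr h) = 1/(2π·0.423·19.8) = 0.01900 m·K/W
ΣR = 1.667×10^-4 + 8.586 + 0.9862 + 0.01900 = 9.591 m·K/W
Q' = ΔT/ΣR = (368.8 K − 286.9 K)/9.591 = 8.539 W/m
From the inner boundary to the aerogel blanket/polyurethane foam interface, ΣR_partial = 8.586 m·K/W.
T_interface = T_in − Q'·ΣR_partial = 368.8 K − (8.539)(8.586) = 295.5 K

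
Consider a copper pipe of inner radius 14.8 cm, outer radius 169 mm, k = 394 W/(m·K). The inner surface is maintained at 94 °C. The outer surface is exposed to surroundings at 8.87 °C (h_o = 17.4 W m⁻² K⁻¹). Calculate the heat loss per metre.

Q' = 1570 W/m

Series thermal resistances, inner to outer:
  R'_copper = ln(0.169/0.148)/(2πk) = 0.1327/(2π·394) = 5.360×10^-5 m·K/W
  R'_conv,out = 1/(2πr h) = 1/(2π·0.169·17.4) = 0.05412 m·K/W
ΣR = 5.360×10^-5 + 0.05412 = 0.05417 m·K/W
Q' = ΔT/ΣR = (94 °C − 8.87 °C)/0.05417 = 1570 W/m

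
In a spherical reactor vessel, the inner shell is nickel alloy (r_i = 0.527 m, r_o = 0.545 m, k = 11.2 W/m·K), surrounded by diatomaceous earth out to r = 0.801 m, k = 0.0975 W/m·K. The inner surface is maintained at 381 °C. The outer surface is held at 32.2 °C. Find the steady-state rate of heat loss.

Resistance network (inner→outer):
  R_nickel alloy = (1/0.527 − 1/0.545)/(4πk) = 0.06267/(4π·11.2) = 4.453×10^-4 K/W
  R_diatomaceous earth = (1/0.545 − 1/0.801)/(4πk) = 0.5864/(4π·0.0975) = 0.4786 K/W
ΣR = 4.453×10^-4 + 0.4786 = 0.4790 K/W
Q = ΔT/ΣR = (381 °C − 32.2 °C)/0.4790 = 728 W

Q = 728 W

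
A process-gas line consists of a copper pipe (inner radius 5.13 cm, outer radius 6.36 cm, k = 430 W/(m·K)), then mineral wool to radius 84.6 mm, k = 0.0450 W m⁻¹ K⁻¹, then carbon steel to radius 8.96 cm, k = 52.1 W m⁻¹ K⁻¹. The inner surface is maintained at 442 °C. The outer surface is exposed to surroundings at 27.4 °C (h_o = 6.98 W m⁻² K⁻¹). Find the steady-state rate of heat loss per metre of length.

Resistance network (inner→outer):
  R'_copper = ln(0.0636/0.0513)/(2πk) = 0.2149/(2π·430) = 7.955×10^-5 m·K/W
  R'_mineral wool = ln(0.0846/0.0636)/(2πk) = 0.2853/(2π·0.0450) = 1.009 m·K/W
  R'_carbon steel = ln(0.0896/0.0846)/(2πk) = 0.05742/(2π·52.1) = 1.754×10^-4 m·K/W
  R'_conv,out = 1/(2πr h) = 1/(2π·0.0896·6.98) = 0.2545 m·K/W
ΣR = 7.955×10^-5 + 1.009 + 1.754×10^-4 + 0.2545 = 1.264 m·K/W
Q' = ΔT/ΣR = (442 °C − 27.4 °C)/1.264 = 328 W/m

Q' = 328 W/m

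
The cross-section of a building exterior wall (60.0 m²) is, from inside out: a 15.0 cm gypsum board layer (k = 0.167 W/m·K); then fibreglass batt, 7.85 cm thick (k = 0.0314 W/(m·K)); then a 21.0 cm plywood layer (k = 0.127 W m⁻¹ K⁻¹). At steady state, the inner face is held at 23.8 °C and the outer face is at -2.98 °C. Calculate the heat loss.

Q = 318 W

Series thermal resistances, inner to outer:
  R_gypsum board = L/(kA) = 0.150/(0.167·60.0) = 0.01497 K/W
  R_fibreglass batt = L/(kA) = 0.0785/(0.0314·60.0) = 0.04167 K/W
  R_plywood = L/(kA) = 0.210/(0.127·60.0) = 0.02756 K/W
ΣR = 0.01497 + 0.04167 + 0.02756 = 0.08420 K/W
Q = ΔT/ΣR = (23.8 °C − -2.98 °C)/0.08420 = 318 W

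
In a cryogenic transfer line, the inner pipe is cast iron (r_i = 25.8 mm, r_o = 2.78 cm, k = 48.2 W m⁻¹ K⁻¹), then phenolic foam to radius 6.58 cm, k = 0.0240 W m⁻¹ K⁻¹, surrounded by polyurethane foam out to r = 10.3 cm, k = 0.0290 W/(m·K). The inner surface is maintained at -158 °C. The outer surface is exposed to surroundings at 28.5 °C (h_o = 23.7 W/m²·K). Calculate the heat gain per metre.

Q' = 22.6 W/m

Treat each layer as a resistance in series:
  R'_cast iron = ln(0.0278/0.0258)/(2πk) = 0.07466/(2π·48.2) = 2.465×10^-4 m·K/W
  R'_phenolic foam = ln(0.0658/0.0278)/(2πk) = 0.8616/(2π·0.0240) = 5.714 m·K/W
  R'_polyurethane foam = ln(0.103/0.0658)/(2πk) = 0.4481/(2π·0.0290) = 2.459 m·K/W
  R'_conv,out = 1/(2πr h) = 1/(2π·0.103·23.7) = 0.06520 m·K/W
ΣR = 2.465×10^-4 + 5.714 + 2.459 + 0.06520 = 8.238 m·K/W
Q' = ΔT/ΣR = (-158 °C − 28.5 °C)/8.238 = -22.6 W/m
(Negative Q' ⇒ heat flows inward; heat gain = 22.6 W/m.)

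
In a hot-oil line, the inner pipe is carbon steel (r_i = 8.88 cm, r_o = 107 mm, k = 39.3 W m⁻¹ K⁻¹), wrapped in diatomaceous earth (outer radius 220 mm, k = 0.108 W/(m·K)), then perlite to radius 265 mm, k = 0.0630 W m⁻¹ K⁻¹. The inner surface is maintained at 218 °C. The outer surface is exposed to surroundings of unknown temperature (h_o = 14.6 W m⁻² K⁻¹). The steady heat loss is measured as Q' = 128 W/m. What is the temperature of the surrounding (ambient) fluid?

T_out = 16.5 °C

Sum the resistances:
  R'_carbon steel = ln(0.107/0.0888)/(2πk) = 0.1864/(2π·39.3) = 7.550×10^-4 m·K/W
  R'_diatomaceous earth = ln(0.220/0.107)/(2πk) = 0.7208/(2π·0.108) = 1.062 m·K/W
  R'_perlite = ln(0.265/0.220)/(2πk) = 0.1861/(2π·0.0630) = 0.4701 m·K/W
  R'_conv,out = 1/(2πr h) = 1/(2π·0.265·14.6) = 0.04114 m·K/W
ΣR = 1.574 m·K/W
ΔT = Q'·ΣR = 128 × 1.574 = 201.5 K
Heat flows outward, so T_out = T_in − ΔT = 218 − 201.5 = 16.5 °C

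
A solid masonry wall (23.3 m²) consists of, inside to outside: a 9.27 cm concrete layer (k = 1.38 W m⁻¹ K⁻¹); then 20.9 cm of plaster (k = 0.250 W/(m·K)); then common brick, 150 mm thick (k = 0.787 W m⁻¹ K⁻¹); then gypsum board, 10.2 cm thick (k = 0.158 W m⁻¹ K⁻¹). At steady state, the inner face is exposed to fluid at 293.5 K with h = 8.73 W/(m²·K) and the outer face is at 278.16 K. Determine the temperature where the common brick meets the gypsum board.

T = 283.5 K

Treat each layer as a resistance in series:
  R_conv,in = 1/(hA) = 1/(8.73·23.3) = 0.004916 K/W
  R_concrete = L/(kA) = 0.0927/(1.38·23.3) = 0.002883 K/W
  R_plaster = L/(kA) = 0.209/(0.250·23.3) = 0.03588 K/W
  R_common brick = L/(kA) = 0.150/(0.787·23.3) = 0.008180 K/W
  R_gypsum board = L/(kA) = 0.102/(0.158·23.3) = 0.02771 K/W
ΣR = 0.004916 + 0.002883 + 0.03588 + 0.008180 + 0.02771 = 0.07957 K/W
Q = ΔT/ΣR = (293.5 K − 278.16 K)/0.07957 = 192.8 W
From the inner boundary to the common brick/gypsum board interface, ΣR_partial = 0.05186 K/W.
T_interface = T_in − Q·ΣR_partial = 293.5 K − (192.8)(0.05186) = 283.5 K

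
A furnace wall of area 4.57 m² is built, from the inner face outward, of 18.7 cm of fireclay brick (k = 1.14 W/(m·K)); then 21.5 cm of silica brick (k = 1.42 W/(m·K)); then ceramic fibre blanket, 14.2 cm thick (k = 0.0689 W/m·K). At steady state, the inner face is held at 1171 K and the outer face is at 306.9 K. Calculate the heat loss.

Q = 1660 W

Series thermal resistances, inner to outer:
  R_fireclay brick = L/(kA) = 0.187/(1.14·4.57) = 0.03589 K/W
  R_silica brick = L/(kA) = 0.215/(1.42·4.57) = 0.03313 K/W
  R_ceramic fibre blanket = L/(kA) = 0.142/(0.0689·4.57) = 0.4510 K/W
ΣR = 0.03589 + 0.03313 + 0.4510 = 0.5200 K/W
Q = ΔT/ΣR = (1171 K − 306.9 K)/0.5200 = 1660 W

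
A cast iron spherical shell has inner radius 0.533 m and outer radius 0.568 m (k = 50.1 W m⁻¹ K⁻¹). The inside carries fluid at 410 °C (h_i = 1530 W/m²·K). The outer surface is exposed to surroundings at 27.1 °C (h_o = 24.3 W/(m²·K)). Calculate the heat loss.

Resistance network (inner→outer):
  R_conv,in = 1/(4πr²h) = 1/(4π·0.533²·1530) = 1.831×10^-4 K/W
  R_cast iron = (1/0.533 − 1/0.568)/(4πk) = 0.1156/(4π·50.1) = 1.836×10^-4 K/W
  R_conv,out = 1/(4πr²h) = 1/(4π·0.568²·24.3) = 0.01015 K/W
ΣR = 1.831×10^-4 + 1.836×10^-4 + 0.01015 = 0.01052 K/W
Q = ΔT/ΣR = (410 °C − 27.1 °C)/0.01052 = 36400 W

Q = 36400 W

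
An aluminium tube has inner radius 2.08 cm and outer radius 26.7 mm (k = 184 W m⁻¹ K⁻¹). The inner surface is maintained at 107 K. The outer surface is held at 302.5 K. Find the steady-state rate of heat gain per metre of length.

Q' = 905 kW/m

Q' = 2πk·ΔT/ln(r₂/r₁) = 2π × 184 × 195.5 / ln(0.0267/0.0208) = 9.05×10^5 W/m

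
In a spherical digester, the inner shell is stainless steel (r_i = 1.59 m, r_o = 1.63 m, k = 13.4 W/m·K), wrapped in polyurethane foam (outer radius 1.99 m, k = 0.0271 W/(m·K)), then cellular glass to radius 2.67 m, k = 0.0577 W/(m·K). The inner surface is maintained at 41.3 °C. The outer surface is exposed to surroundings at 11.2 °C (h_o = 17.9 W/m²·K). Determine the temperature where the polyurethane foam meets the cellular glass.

Resistance network (inner→outer):
  R_stainless steel = (1/1.59 − 1/1.63)/(4πk) = 0.01543/(4π·13.4) = 9.166×10^-5 K/W
  R_polyurethane foam = (1/1.63 − 1/1.99)/(4πk) = 0.1110/(4π·0.0271) = 0.3259 K/W
  R_cellular glass = (1/1.99 − 1/2.67)/(4πk) = 0.1280/(4π·0.0577) = 0.1765 K/W
  R_conv,out = 1/(4πr²h) = 1/(4π·2.67²·17.9) = 6.236×10^-4 K/W
ΣR = 9.166×10^-5 + 0.3259 + 0.1765 + 6.236×10^-4 = 0.5031 K/W
Q = ΔT/ΣR = (41.3 °C − 11.2 °C)/0.5031 = 59.83 W
From the inner boundary to the polyurethane foam/cellular glass interface, ΣR_partial = 0.3260 K/W.
T_interface = T_in − Q·ΣR_partial = 41.3 °C − (59.83)(0.3260) = 21.8 °C

T = 21.8 °C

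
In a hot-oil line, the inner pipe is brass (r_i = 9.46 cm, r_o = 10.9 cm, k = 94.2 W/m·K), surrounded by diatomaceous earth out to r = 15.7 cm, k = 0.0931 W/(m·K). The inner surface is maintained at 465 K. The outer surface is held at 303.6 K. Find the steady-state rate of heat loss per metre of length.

Q' = 259 W/m

Resistance network (inner→outer):
  R'_brass = ln(0.109/0.0946)/(2πk) = 0.1417/(2π·94.2) = 2.394×10^-4 m·K/W
  R'_diatomaceous earth = ln(0.157/0.109)/(2πk) = 0.3649/(2π·0.0931) = 0.6238 m·K/W
ΣR = 2.394×10^-4 + 0.6238 = 0.6240 m·K/W
Q' = ΔT/ΣR = (465 K − 303.6 K)/0.6240 = 259 W/m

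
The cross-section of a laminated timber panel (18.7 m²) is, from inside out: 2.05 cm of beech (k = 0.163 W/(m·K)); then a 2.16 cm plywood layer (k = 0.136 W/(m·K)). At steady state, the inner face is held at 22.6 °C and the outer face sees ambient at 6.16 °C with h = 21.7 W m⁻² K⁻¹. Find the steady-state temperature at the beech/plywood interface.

T = 16.3 °C

Resistance network (inner→outer):
  R_beech = L/(kA) = 0.0205/(0.163·18.7) = 0.006726 K/W
  R_plywood = L/(kA) = 0.0216/(0.136·18.7) = 0.008493 K/W
  R_conv,out = 1/(hA) = 1/(21.7·18.7) = 0.002464 K/W
ΣR = 0.006726 + 0.008493 + 0.002464 = 0.01768 K/W
Q = ΔT/ΣR = (22.6 °C − 6.16 °C)/0.01768 = 929.9 W
From the inner boundary to the beech/plywood interface, ΣR_partial = 0.006726 K/W.
T_interface = T_in − Q·ΣR_partial = 22.6 °C − (929.9)(0.006726) = 16.3 °C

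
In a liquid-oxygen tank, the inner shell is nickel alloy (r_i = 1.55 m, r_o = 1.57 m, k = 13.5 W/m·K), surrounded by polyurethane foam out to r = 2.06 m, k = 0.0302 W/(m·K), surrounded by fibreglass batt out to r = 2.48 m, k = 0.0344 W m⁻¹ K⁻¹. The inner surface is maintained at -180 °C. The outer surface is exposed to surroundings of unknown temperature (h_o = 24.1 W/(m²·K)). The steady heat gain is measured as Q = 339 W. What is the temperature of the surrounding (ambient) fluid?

Series resistances:
  R_nickel alloy = (1/1.55 − 1/1.57)/(4πk) = 0.008219/(4π·13.5) = 4.845×10^-5 K/W
  R_polyurethane foam = (1/1.57 − 1/2.06)/(4πk) = 0.1515/(4π·0.0302) = 0.3992 K/W
  R_fibreglass batt = (1/2.06 − 1/2.48)/(4πk) = 0.08221/(4π·0.0344) = 0.1902 K/W
  R_conv,out = 1/(4πr²h) = 1/(4π·2.48²·24.1) = 5.369×10^-4 K/W
ΣR = 0.5900 K/W
ΔT = Q·ΣR = 339 × 0.5900 = 200.0 K
Heat flows inward, so T_out = T_in + ΔT = -180 + 200.0 = 20.0 °C

T_out = 20.0 °C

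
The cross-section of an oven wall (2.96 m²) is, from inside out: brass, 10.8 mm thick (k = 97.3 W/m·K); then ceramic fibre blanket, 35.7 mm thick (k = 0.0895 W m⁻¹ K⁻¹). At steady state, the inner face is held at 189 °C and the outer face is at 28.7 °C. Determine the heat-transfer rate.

Resistance network (inner→outer):
  R_brass = L/(kA) = 0.0108/(97.3·2.96) = 3.750×10^-5 K/W
  R_ceramic fibre blanket = L/(kA) = 0.0357/(0.0895·2.96) = 0.1348 K/W
ΣR = 3.750×10^-5 + 0.1348 = 0.1348 K/W
Q = ΔT/ΣR = (189 °C − 28.7 °C)/0.1348 = 1190 W

Q = 1190 W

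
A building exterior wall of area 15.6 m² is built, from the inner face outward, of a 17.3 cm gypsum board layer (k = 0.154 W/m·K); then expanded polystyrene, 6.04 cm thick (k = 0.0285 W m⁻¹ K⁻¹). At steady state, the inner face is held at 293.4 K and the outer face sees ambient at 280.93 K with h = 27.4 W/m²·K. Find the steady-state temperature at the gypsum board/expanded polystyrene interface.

T = 289.1 K

Resistance network (inner→outer):
  R_gypsum board = L/(kA) = 0.173/(0.154·15.6) = 0.07201 K/W
  R_expanded polystyrene = L/(kA) = 0.0604/(0.0285·15.6) = 0.1359 K/W
  R_conv,out = 1/(hA) = 1/(27.4·15.6) = 0.002340 K/W
ΣR = 0.07201 + 0.1359 + 0.002340 = 0.2102 K/W
Q = ΔT/ΣR = (293.4 K − 280.93 K)/0.2102 = 59.32 W
From the inner boundary to the gypsum board/expanded polystyrene interface, ΣR_partial = 0.07201 K/W.
T_interface = T_in − Q·ΣR_partial = 293.4 K − (59.32)(0.07201) = 289.1 K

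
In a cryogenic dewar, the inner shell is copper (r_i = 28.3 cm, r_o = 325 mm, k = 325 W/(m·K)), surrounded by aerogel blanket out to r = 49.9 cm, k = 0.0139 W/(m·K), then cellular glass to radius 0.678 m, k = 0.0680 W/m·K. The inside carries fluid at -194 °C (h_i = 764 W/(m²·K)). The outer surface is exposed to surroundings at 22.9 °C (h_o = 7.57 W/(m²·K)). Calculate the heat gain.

Q = 32.0 W

Treat each layer as a resistance in series:
  R_conv,in = 1/(4πr²h) = 1/(4π·0.283²·764) = 0.001301 K/W
  R_copper = (1/0.283 − 1/0.325)/(4πk) = 0.4566/(4π·325) = 1.118×10^-4 K/W
  R_aerogel blanket = (1/0.325 − 1/0.499)/(4πk) = 1.073/(4π·0.0139) = 6.142 K/W
  R_cellular glass = (1/0.499 − 1/0.678)/(4πk) = 0.5291/(4π·0.0680) = 0.6192 K/W
  R_conv,out = 1/(4πr²h) = 1/(4π·0.678²·7.57) = 0.02287 K/W
ΣR = 0.001301 + 1.118×10^-4 + 6.142 + 0.6192 + 0.02287 = 6.785 K/W
Q = ΔT/ΣR = (-194 °C − 22.9 °C)/6.785 = -32.0 W
(Negative Q ⇒ heat flows inward; heat gain = 32.0 W.)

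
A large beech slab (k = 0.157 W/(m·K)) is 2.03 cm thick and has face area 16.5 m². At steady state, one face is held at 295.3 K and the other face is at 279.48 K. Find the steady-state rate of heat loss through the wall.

Q = 2020 W

Q = kA·ΔT/L = 0.157 × 16.5 × |295.3 K − 279.48 K| / 0.0203 = 2020 W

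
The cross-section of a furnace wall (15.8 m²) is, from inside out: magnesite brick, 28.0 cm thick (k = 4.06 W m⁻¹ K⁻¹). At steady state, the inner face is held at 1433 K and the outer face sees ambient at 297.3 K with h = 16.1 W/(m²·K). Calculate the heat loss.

Resistance network (inner→outer):
  R_magnesite brick = L/(kA) = 0.280/(4.06·15.8) = 0.004365 K/W
  R_conv,out = 1/(hA) = 1/(16.1·15.8) = 0.003931 K/W
ΣR = 0.004365 + 0.003931 = 0.008296 K/W
Q = ΔT/ΣR = (1433 K − 297.3 K)/0.008296 = 1.37×10^5 W

Q = 137 kW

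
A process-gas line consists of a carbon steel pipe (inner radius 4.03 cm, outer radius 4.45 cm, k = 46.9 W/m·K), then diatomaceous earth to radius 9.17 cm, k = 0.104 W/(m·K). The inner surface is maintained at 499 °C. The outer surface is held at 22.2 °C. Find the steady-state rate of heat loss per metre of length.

Series thermal resistances, inner to outer:
  R'_carbon steel = ln(0.0445/0.0403)/(2πk) = 0.09914/(2π·46.9) = 3.364×10^-4 m·K/W
  R'_diatomaceous earth = ln(0.0917/0.0445)/(2πk) = 0.7230/(2π·0.104) = 1.106 m·K/W
ΣR = 3.364×10^-4 + 1.106 = 1.106 m·K/W
Q' = ΔT/ΣR = (499 °C − 22.2 °C)/1.106 = 431 W/m

Q' = 431 W/m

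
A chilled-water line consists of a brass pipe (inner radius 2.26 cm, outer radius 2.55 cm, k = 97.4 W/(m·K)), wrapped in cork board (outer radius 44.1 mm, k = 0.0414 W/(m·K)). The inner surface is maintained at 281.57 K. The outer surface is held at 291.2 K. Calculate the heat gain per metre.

Q' = 4.57 W/m

Treat each layer as a resistance in series:
  R'_brass = ln(0.0255/0.0226)/(2πk) = 0.1207/(2π·97.4) = 1.973×10^-4 m·K/W
  R'_cork board = ln(0.0441/0.0255)/(2πk) = 0.5478/(2π·0.0414) = 2.106 m·K/W
ΣR = 1.973×10^-4 + 2.106 = 2.106 m·K/W
Q' = ΔT/ΣR = (281.57 K − 291.2 K)/2.106 = -4.57 W/m
(Negative Q' ⇒ heat flows inward; heat gain = 4.57 W/m.)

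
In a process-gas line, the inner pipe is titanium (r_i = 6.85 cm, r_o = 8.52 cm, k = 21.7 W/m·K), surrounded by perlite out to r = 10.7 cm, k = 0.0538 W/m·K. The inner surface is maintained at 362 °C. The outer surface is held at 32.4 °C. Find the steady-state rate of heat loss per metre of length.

Q' = 488 W/m

Resistance network (inner→outer):
  R'_titanium = ln(0.0852/0.0685)/(2πk) = 0.2182/(2π·21.7) = 0.001600 m·K/W
  R'_perlite = ln(0.107/0.0852)/(2πk) = 0.2278/(2π·0.0538) = 0.6740 m·K/W
ΣR = 0.001600 + 0.6740 = 0.6756 m·K/W
Q' = ΔT/ΣR = (362 °C − 32.4 °C)/0.6756 = 488 W/m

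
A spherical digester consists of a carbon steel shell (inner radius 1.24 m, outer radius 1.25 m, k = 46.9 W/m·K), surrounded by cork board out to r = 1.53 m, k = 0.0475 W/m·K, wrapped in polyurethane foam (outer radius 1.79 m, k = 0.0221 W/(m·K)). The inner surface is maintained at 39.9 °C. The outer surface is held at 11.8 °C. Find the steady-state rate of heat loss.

Q = 47.9 W

Resistance network (inner→outer):
  R_carbon steel = (1/1.24 − 1/1.25)/(4πk) = 0.006452/(4π·46.9) = 1.095×10^-5 K/W
  R_cork board = (1/1.25 − 1/1.53)/(4πk) = 0.1464/(4π·0.0475) = 0.2453 K/W
  R_polyurethane foam = (1/1.53 − 1/1.79)/(4πk) = 0.09494/(4π·0.0221) = 0.3418 K/W
ΣR = 1.095×10^-5 + 0.2453 + 0.3418 = 0.5871 K/W
Q = ΔT/ΣR = (39.9 °C − 11.8 °C)/0.5871 = 47.9 W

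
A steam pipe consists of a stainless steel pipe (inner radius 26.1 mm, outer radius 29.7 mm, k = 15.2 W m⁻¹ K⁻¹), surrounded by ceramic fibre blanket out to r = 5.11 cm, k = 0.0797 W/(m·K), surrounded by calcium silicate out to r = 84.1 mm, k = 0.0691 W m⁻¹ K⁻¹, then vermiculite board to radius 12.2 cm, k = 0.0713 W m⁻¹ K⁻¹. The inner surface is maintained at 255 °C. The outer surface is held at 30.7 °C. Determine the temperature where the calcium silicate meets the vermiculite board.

Treat each layer as a resistance in series:
  R'_stainless steel = ln(0.0297/0.0261)/(2πk) = 0.1292/(2π·15.2) = 0.001353 m·K/W
  R'_ceramic fibre blanket = ln(0.0511/0.0297)/(2πk) = 0.5426/(2π·0.0797) = 1.084 m·K/W
  R'_calcium silicate = ln(0.0841/0.0511)/(2πk) = 0.4982/(2π·0.0691) = 1.148 m·K/W
  R'_vermiculite board = ln(0.122/0.0841)/(2πk) = 0.3720/(2π·0.0713) = 0.8304 m·K/W
ΣR = 0.001353 + 1.084 + 1.148 + 0.8304 = 3.064 m·K/W
Q' = ΔT/ΣR = (255 °C − 30.7 °C)/3.064 = 73.20 W/m
From the inner boundary to the calcium silicate/vermiculite board interface, ΣR_partial = 2.233 m·K/W.
T_interface = T_in − Q'·ΣR_partial = 255 °C − (73.20)(2.233) = 91.5 °C

T = 91.5 °C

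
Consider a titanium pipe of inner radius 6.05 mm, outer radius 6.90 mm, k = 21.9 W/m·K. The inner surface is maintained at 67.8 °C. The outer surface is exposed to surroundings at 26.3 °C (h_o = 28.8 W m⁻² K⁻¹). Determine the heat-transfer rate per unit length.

Treat each layer as a resistance in series:
  R'_titanium = ln(0.00690/0.00605)/(2πk) = 0.1315/(2π·21.9) = 9.554×10^-4 m·K/W
  R'_conv,out = 1/(2πr h) = 1/(2π·0.00690·28.8) = 0.8009 m·K/W
ΣR = 9.554×10^-4 + 0.8009 = 0.8019 m·K/W
Q' = ΔT/ΣR = (67.8 °C − 26.3 °C)/0.8019 = 51.8 W/m

Q' = 51.8 W/m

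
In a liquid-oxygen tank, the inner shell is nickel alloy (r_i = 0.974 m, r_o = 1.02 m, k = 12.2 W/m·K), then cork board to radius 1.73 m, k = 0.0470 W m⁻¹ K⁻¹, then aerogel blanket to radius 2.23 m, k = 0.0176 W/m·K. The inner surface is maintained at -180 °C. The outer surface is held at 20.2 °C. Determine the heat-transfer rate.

Q = 158 W

Treat each layer as a resistance in series:
  R_nickel alloy = (1/0.974 − 1/1.02)/(4πk) = 0.04630/(4π·12.2) = 3.020×10^-4 K/W
  R_cork board = (1/1.02 − 1/1.73)/(4πk) = 0.4024/(4π·0.0470) = 0.6812 K/W
  R_aerogel blanket = (1/1.73 − 1/2.23)/(4πk) = 0.1296/(4π·0.0176) = 0.5860 K/W
ΣR = 3.020×10^-4 + 0.6812 + 0.5860 = 1.268 K/W
Q = ΔT/ΣR = (-180 °C − 20.2 °C)/1.268 = -158 W
(Negative Q ⇒ heat flows inward; heat gain = 158 W.)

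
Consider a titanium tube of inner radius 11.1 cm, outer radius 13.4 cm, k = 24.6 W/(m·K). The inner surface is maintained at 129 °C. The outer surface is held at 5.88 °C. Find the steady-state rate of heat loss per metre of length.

Q' = 101 kW/m

Q' = 2πk·ΔT/ln(r₂/r₁) = 2π × 24.6 × 123.12 / ln(0.134/0.111) = 1.01×10^5 W/m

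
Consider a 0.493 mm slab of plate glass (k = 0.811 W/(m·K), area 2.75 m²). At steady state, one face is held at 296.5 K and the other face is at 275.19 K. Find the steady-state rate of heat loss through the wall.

Q = kA·ΔT/L = 0.811 × 2.75 × |296.5 K − 275.19 K| / 4.93×10^-4 = 96400 W

Q = 96.4 kW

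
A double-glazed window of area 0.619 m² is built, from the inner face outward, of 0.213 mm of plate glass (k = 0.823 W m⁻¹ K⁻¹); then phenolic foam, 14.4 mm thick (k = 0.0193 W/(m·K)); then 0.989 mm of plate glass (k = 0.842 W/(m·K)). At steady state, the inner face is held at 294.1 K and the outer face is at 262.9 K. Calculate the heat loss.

Q = 25.8 W

Resistance network (inner→outer):
  R_plate glass = L/(kA) = 2.13×10^-4/(0.823·0.619) = 4.181×10^-4 K/W
  R_phenolic foam = L/(kA) = 0.0144/(0.0193·0.619) = 1.205 K/W
  R_plate glass = L/(kA) = 9.89×10^-4/(0.842·0.619) = 0.001898 K/W
ΣR = 4.181×10^-4 + 1.205 + 0.001898 = 1.207 K/W
Q = ΔT/ΣR = (294.1 K − 262.9 K)/1.207 = 25.8 W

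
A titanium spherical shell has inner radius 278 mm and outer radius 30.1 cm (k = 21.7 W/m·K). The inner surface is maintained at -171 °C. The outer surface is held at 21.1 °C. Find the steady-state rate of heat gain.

Q = 1.91×10^5 W

Q = 4πk·ΔT/(1/r₁ − 1/r₂) = 4π × 21.7 × 192.1 / (1/0.278 − 1/0.301) = 1.91×10^5 W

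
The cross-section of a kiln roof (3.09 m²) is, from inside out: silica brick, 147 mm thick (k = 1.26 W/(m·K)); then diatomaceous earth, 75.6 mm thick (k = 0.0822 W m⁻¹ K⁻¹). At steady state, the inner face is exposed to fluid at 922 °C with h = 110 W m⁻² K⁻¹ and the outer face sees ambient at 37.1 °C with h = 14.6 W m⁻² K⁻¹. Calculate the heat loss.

Q = 2.45 kW

Resistance network (inner→outer):
  R_conv,in = 1/(hA) = 1/(110·3.09) = 0.002942 K/W
  R_silica brick = L/(kA) = 0.147/(1.26·3.09) = 0.03776 K/W
  R_diatomaceous earth = L/(kA) = 0.0756/(0.0822·3.09) = 0.2976 K/W
  R_conv,out = 1/(hA) = 1/(14.6·3.09) = 0.02217 K/W
ΣR = 0.002942 + 0.03776 + 0.2976 + 0.02217 = 0.3605 K/W
Q = ΔT/ΣR = (922 °C − 37.1 °C)/0.3605 = 2450 W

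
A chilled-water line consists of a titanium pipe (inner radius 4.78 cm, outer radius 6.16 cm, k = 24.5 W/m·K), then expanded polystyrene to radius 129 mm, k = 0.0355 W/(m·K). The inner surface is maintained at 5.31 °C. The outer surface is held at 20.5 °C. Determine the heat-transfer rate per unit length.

Treat each layer as a resistance in series:
  R'_titanium = ln(0.0616/0.0478)/(2πk) = 0.2536/(2π·24.5) = 0.001648 m·K/W
  R'_expanded polystyrene = ln(0.129/0.0616)/(2πk) = 0.7392/(2π·0.0355) = 3.314 m·K/W
ΣR = 0.001648 + 3.314 = 3.316 m·K/W
Q' = ΔT/ΣR = (5.31 °C − 20.5 °C)/3.316 = -4.58 W/m
(Negative Q' ⇒ heat flows inward; heat gain = 4.58 W/m.)

Q' = 4.58 W/m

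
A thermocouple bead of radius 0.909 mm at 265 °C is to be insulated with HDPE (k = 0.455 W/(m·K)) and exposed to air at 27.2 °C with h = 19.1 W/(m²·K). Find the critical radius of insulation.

For a sphere, r_cr = 2k_ins/h = 2·0.455/19.1 = 0.0476 m = 4.76 cm

r_cr = 4.76 cm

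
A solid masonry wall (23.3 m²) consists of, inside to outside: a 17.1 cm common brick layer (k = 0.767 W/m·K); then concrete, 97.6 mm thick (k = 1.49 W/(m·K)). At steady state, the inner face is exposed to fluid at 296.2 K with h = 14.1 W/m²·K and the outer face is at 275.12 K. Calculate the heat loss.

Treat each layer as a resistance in series:
  R_conv,in = 1/(hA) = 1/(14.1·23.3) = 0.003044 K/W
  R_common brick = L/(kA) = 0.171/(0.767·23.3) = 0.009569 K/W
  R_concrete = L/(kA) = 0.0976/(1.49·23.3) = 0.002811 K/W
ΣR = 0.003044 + 0.009569 + 0.002811 = 0.01542 K/W
Q = ΔT/ΣR = (296.2 K − 275.12 K)/0.01542 = 1370 W

Q = 1370 W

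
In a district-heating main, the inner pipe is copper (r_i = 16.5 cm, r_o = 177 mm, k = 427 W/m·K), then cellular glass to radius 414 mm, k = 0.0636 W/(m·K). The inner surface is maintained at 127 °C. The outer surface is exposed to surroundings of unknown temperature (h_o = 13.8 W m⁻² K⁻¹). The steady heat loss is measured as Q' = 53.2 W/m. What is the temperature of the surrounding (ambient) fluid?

Sum the resistances:
  R'_copper = ln(0.177/0.165)/(2πk) = 0.07020/(2π·427) = 2.617×10^-5 m·K/W
  R'_cellular glass = ln(0.414/0.177)/(2πk) = 0.8497/(2π·0.0636) = 2.126 m·K/W
  R'_conv,out = 1/(2πr h) = 1/(2π·0.414·13.8) = 0.02786 m·K/W
ΣR = 2.154 m·K/W
ΔT = Q'·ΣR = 53.2 × 2.154 = 114.6 K
Heat flows outward, so T_out = T_in − ΔT = 127 − 114.6 = 12.4 °C

T_out = 12.4 °C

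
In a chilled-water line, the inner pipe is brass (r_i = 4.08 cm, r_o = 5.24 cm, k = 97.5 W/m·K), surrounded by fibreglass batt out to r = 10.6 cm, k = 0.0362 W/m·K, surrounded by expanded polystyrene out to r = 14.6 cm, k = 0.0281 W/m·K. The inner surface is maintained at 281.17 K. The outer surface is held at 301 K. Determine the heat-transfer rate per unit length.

Treat each layer as a resistance in series:
  R'_brass = ln(0.0524/0.0408)/(2πk) = 0.2502/(2π·97.5) = 4.085×10^-4 m·K/W
  R'_fibreglass batt = ln(0.106/0.0524)/(2πk) = 0.7045/(2π·0.0362) = 3.098 m·K/W
  R'_expanded polystyrene = ln(0.146/0.106)/(2πk) = 0.3202/(2π·0.0281) = 1.813 m·K/W
ΣR = 4.085×10^-4 + 3.098 + 1.813 = 4.911 m·K/W
Q' = ΔT/ΣR = (281.17 K − 301 K)/4.911 = -4.04 W/m
(Negative Q' ⇒ heat flows inward; heat gain = 4.04 W/m.)

Q' = 4.04 W/m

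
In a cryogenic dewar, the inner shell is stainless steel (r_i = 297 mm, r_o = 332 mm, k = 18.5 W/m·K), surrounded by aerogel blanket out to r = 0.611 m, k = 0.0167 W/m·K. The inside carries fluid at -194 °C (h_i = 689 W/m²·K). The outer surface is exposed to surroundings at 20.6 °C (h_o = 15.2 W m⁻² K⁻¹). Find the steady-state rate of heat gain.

Q = 32.7 W

Treat each layer as a resistance in series:
  R_conv,in = 1/(4πr²h) = 1/(4π·0.297²·689) = 0.001309 K/W
  R_stainless steel = (1/0.297 − 1/0.332)/(4πk) = 0.3550/(4π·18.5) = 0.001527 K/W
  R_aerogel blanket = (1/0.332 − 1/0.611)/(4πk) = 1.375/(4π·0.0167) = 6.554 K/W
  R_conv,out = 1/(4πr²h) = 1/(4π·0.611²·15.2) = 0.01402 K/W
ΣR = 0.001309 + 0.001527 + 6.554 + 0.01402 = 6.571 K/W
Q = ΔT/ΣR = (-194 °C − 20.6 °C)/6.571 = -32.7 W
(Negative Q ⇒ heat flows inward; heat gain = 32.7 W.)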